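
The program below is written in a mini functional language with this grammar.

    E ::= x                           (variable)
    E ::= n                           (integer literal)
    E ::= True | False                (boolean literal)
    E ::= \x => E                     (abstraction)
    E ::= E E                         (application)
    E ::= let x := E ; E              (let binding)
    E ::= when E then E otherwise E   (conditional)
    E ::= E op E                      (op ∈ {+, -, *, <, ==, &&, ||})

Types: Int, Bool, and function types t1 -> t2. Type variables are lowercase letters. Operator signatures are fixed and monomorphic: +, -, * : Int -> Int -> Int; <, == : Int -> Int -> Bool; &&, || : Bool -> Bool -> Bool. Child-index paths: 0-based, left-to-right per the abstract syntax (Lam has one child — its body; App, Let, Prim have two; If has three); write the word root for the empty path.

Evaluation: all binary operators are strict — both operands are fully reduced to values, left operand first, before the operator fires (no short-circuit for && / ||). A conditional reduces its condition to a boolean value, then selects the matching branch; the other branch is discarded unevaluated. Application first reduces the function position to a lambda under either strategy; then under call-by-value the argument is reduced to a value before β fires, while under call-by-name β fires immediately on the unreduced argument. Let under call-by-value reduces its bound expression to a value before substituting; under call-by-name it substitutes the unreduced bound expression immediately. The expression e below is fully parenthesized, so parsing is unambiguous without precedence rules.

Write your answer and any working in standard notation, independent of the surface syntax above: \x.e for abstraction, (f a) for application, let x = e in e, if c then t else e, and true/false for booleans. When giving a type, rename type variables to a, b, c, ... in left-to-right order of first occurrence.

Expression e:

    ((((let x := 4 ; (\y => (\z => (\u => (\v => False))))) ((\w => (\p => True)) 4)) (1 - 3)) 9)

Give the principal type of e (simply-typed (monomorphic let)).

Derivation:
let x : Int
\v._ : d -> Bool
\u._ : c -> d -> Bool
\z._ : b -> c -> d -> Bool
\y._ : a -> b -> c -> d -> Bool
\p._ : f -> Bool
\w._ : e -> f -> Bool
  unify e -> f -> Bool ~ Int -> g
  unify e ~ Int
  unify f -> Bool ~ g
_ _ : f -> Bool
  unify a -> b -> c -> d -> Bool ~ (f -> Bool) -> h
  unify a ~ f -> Bool
  unify b -> c -> d -> Bool ~ h
_ _ : b -> c -> d -> Bool
  unify Int ~ Int
  unify Int ~ Int
  unify b -> c -> d -> Bool ~ Int -> i
  unify b ~ Int
  unify c -> d -> Bool ~ i
_ _ : c -> d -> Bool
  unify c -> d -> Bool ~ Int -> j
  unify c ~ Int
  unify d -> Bool ~ j
_ _ : d -> Bool

Answer: a -> Bool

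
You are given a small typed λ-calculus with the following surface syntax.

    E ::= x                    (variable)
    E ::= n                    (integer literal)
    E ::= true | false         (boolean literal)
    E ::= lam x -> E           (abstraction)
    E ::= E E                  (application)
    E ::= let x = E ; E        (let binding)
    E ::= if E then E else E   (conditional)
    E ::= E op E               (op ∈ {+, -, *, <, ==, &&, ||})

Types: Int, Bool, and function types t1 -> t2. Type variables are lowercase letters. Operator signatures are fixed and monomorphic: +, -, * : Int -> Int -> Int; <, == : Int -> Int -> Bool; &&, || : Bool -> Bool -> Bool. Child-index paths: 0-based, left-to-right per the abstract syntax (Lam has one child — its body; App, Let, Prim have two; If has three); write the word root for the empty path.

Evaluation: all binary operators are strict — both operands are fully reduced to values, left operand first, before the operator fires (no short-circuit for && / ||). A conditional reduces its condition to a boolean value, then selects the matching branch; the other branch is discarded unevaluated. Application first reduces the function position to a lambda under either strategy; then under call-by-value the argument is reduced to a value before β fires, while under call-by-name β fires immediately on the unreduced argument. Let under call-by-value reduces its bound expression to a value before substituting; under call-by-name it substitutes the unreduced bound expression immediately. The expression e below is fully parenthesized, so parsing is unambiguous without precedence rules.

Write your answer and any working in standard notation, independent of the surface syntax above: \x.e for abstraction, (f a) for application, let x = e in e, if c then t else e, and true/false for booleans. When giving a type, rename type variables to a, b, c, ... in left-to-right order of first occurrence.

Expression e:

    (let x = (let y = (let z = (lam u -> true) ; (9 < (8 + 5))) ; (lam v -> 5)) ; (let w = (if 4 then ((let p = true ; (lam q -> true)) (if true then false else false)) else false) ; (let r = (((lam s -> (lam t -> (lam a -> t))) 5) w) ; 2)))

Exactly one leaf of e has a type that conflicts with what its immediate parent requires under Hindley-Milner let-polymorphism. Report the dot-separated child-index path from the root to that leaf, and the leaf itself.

Trace:
\u._ : a -> Bool
let z : forall. a -> Bool
  unify Int ~ Int
  unify Int ~ Int
  unify Int ~ Int
  unify Int ~ Int
let y : Bool
\v._ : b -> Int
let x : forall. b -> Int
  unify Int ~ Bool
  FAIL: mismatch Int ~ Bool

Answer: 1.0.0 : 4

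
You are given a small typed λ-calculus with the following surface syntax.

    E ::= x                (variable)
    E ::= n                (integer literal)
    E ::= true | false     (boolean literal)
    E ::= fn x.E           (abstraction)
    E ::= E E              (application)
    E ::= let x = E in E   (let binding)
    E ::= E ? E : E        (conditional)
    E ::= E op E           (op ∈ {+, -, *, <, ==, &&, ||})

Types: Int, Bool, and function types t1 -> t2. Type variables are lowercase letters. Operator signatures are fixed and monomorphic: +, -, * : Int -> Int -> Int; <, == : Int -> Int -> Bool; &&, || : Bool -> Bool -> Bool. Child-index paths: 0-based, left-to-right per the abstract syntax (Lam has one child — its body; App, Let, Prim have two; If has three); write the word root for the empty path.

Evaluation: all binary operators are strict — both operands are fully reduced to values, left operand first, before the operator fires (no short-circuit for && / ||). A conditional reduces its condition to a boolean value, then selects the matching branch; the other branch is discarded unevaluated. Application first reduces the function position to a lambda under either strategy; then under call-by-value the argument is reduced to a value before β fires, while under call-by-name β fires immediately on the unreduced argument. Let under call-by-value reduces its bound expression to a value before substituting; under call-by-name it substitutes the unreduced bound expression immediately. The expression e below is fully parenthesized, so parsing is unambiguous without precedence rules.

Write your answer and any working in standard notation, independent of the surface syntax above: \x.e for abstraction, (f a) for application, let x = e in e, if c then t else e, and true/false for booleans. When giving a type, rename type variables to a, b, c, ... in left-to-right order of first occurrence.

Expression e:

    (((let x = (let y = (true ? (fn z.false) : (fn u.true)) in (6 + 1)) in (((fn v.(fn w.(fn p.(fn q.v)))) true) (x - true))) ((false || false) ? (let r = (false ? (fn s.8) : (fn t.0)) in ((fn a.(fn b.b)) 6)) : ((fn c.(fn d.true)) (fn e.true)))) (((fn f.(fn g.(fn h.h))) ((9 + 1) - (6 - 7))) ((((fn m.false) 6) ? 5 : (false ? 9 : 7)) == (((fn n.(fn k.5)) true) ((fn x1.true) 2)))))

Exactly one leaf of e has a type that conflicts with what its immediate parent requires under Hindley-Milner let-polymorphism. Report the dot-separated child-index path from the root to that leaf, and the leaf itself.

Derivation:
  unify Bool ~ Bool
\z._ : a -> Bool
\u._ : b -> Bool
  unify a -> Bool ~ b -> Bool
  unify a ~ b
  unify Bool ~ Bool
let y : forall. b -> Bool
  unify Int ~ Int
  unify Int ~ Int
let x : Int
v : c
\q._ : f -> c
\p._ : e -> f -> c
\w._ : d -> e -> f -> c
\v._ : c -> d -> e -> f -> c
  unify c -> d -> e -> f -> c ~ Bool -> g
  unify c ~ Bool
  unify d -> e -> f -> Bool ~ g
_ _ : d -> e -> f -> Bool
x : Int
  unify Int ~ Int
  unify Bool ~ Int
  FAIL: mismatch Bool ~ Int

Answer: 0.0.1.1.1 : true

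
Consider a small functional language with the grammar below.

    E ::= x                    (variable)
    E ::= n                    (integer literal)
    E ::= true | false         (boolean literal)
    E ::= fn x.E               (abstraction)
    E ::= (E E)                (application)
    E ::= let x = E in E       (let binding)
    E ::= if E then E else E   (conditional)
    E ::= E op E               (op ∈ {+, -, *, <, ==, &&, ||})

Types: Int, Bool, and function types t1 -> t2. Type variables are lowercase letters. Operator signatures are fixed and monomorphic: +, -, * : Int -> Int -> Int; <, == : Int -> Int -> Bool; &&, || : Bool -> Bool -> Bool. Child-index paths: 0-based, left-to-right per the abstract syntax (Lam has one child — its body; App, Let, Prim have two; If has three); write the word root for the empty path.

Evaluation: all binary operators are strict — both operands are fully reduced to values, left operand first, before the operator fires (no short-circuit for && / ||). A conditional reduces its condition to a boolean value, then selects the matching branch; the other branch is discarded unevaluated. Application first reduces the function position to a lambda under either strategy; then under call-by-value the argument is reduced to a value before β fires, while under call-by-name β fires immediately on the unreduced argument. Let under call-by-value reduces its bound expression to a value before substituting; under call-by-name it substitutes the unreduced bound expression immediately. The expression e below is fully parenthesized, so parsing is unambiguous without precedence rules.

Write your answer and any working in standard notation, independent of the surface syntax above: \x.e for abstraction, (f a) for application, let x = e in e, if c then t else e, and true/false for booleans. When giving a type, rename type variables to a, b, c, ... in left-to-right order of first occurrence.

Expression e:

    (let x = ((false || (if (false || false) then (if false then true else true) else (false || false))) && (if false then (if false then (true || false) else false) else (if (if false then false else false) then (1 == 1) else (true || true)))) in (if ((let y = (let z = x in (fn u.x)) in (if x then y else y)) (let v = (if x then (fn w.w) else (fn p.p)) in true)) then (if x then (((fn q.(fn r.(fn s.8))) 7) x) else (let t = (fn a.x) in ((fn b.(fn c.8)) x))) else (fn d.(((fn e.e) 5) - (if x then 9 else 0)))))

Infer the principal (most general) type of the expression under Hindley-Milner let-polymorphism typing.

Answer: a -> Int

Trace:
  unify Bool ~ Bool
  unify Bool ~ Bool
  unify Bool ~ Bool
  unify Bool ~ Bool
  unify Bool ~ Bool
  unify Bool ~ Bool
  unify Bool ~ Bool
  unify Bool ~ Bool
  unify Bool ~ Bool
  unify Bool ~ Bool
  unify Bool ~ Bool
  unify Bool ~ Bool
  unify Bool ~ Bool
  unify Bool ~ Bool
  unify Bool ~ Bool
  unify Bool ~ Bool
  unify Bool ~ Bool
  unify Bool ~ Bool
  unify Bool ~ Bool
  unify Int ~ Int
  unify Int ~ Int
  unify Bool ~ Bool
  unify Bool ~ Bool
  unify Bool ~ Bool
  unify Bool ~ Bool
  unify Bool ~ Bool
let x : Bool
x : Bool
let z : Bool
x : Bool
\u._ : a -> Bool
let y : forall. a -> Bool
x : Bool
  unify Bool ~ Bool
y : b -> Bool
y : c -> Bool
  unify b -> Bool ~ c -> Bool
  unify b ~ c
  unify Bool ~ Bool
x : Bool
  unify Bool ~ Bool
w : d
\w._ : d -> d
p : e
\p._ : e -> e
  unify d -> d ~ e -> e
  unify d ~ e
  unify e ~ e
let v : forall. e -> e
  unify c -> Bool ~ Bool -> f
  unify c ~ Bool
  unify Bool ~ f
_ _ : Bool
  unify Bool ~ Bool
x : Bool
  unify Bool ~ Bool
\s._ : i -> Int
\r._ : h -> i -> Int
\q._ : g -> h -> i -> Int
  unify g -> h -> i -> Int ~ Int -> j
  unify g ~ Int
  unify h -> i -> Int ~ j
_ _ : h -> i -> Int
x : Bool
  unify h -> i -> Int ~ Bool -> k
  unify h ~ Bool
  unify i -> Int ~ k
_ _ : i -> Int
x : Bool
\a._ : l -> Bool
let t : forall. l -> Bool
\c._ : n -> Int
\b._ : m -> n -> Int
x : Bool
  unify m -> n -> Int ~ Bool -> o
  unify m ~ Bool
  unify n -> Int ~ o
_ _ : n -> Int
  unify i -> Int ~ n -> Int
  unify i ~ n
  unify Int ~ Int
e : q
\e._ : q -> q
  unify q -> q ~ Int -> r
  unify q ~ Int
  unify Int ~ r
_ _ : Int
  unify Int ~ Int
x : Bool
  unify Bool ~ Bool
  unify Int ~ Int
  unify Int ~ Int
\d._ : p -> Int
  unify n -> Int ~ p -> Int
  unify n ~ p
  unify Int ~ Int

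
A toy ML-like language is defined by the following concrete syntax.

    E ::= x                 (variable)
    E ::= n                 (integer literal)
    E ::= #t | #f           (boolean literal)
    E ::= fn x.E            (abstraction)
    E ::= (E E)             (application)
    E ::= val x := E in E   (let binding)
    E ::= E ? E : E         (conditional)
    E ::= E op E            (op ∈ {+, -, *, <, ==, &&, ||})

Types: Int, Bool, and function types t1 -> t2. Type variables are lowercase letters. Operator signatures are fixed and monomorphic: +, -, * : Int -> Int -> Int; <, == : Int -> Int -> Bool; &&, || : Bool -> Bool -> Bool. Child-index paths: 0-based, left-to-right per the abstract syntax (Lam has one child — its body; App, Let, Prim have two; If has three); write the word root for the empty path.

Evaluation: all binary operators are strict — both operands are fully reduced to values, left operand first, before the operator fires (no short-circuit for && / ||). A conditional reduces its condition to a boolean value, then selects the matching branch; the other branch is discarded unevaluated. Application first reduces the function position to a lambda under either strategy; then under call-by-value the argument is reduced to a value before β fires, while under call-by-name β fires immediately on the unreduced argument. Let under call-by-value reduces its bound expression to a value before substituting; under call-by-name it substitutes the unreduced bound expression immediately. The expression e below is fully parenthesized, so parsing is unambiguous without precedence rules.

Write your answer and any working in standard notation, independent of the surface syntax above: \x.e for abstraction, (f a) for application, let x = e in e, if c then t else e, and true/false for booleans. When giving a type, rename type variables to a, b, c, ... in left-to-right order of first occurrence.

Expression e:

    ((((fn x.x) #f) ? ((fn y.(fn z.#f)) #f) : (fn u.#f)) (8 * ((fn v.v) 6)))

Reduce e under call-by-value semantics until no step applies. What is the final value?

Answer: false

Trace:
step 0: ((if ((\x.x) false) then ((\y.(\z.false)) false) else (\u.false)) (8 * ((\v.v) 6)))
step 1: [beta@0.0] ((if false then ((\y.(\z.false)) false) else (\u.false)) (8 * ((\v.v) 6)))
step 2: [if@0] ((\u.false) (8 * ((\v.v) 6)))
step 3: [beta@1.1] ((\u.false) (8 * 6))
step 4: [delta@1] ((\u.false) 48)
step 5: [beta@root] false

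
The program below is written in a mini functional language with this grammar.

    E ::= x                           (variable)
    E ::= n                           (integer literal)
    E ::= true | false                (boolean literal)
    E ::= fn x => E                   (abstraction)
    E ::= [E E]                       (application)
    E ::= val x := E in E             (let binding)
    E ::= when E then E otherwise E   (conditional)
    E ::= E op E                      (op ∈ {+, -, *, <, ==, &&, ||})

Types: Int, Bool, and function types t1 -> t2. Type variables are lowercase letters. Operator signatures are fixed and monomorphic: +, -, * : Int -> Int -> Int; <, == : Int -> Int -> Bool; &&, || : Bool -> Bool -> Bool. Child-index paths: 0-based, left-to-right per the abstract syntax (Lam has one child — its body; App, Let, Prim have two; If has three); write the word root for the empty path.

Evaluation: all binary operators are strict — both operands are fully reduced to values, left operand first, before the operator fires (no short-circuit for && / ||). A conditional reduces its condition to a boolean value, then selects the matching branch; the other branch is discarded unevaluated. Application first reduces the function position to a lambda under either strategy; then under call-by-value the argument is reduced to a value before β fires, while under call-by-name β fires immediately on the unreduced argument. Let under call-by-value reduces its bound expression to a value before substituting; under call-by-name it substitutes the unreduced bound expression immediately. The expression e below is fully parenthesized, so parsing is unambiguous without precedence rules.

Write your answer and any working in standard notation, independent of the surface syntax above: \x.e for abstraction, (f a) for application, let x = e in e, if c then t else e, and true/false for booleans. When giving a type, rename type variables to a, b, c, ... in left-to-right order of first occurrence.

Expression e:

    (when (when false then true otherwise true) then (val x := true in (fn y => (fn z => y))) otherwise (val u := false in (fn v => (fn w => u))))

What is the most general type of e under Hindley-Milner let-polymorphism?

Working:
  unify Bool ~ Bool
  unify Bool ~ Bool
  unify Bool ~ Bool
let x : Bool
y : a
\z._ : b -> a
\y._ : a -> b -> a
let u : Bool
u : Bool
\w._ : d -> Bool
\v._ : c -> d -> Bool
  unify a -> b -> a ~ c -> d -> Bool
  unify a ~ c
  unify b -> c ~ d -> Bool
  unify b ~ d
  unify c ~ Bool

Answer: Bool -> a -> Bool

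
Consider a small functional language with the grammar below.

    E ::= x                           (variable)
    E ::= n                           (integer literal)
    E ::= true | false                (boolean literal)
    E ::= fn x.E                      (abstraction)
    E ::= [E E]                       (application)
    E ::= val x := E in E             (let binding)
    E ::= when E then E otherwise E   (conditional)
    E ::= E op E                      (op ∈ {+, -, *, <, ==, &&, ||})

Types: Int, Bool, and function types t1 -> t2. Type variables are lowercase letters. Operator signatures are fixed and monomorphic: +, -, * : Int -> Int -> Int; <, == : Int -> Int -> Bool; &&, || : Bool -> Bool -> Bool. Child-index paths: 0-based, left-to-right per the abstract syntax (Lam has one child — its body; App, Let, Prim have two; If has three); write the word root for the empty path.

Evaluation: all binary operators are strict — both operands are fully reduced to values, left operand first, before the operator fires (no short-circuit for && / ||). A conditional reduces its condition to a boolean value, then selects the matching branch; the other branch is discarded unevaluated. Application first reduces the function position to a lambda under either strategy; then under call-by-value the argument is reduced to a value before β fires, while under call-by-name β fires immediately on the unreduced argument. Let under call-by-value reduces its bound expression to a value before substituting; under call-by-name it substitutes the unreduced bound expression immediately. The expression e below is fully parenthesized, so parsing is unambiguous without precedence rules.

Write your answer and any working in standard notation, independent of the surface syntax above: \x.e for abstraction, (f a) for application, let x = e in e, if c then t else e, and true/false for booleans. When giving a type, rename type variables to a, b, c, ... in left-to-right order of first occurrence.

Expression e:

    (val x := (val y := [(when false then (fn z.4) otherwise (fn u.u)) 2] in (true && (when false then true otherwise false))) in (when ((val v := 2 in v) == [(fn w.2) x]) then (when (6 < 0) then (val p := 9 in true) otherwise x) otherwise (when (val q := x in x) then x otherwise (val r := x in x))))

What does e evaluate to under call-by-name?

Answer: false

Derivation:
step 0: (let x = (let y = ((if false then (\z.4) else (\u.u)) 2) in (true && (if false then true else false))) in (if ((let v = 2 in v) == ((\w.2) x)) then (if (6 < 0) then (let p = 9 in true) else x) else (if (let q = x in x) then x else (let r = x in x))))
step 1: [let@root] (if ((let v = 2 in v) == ((\w.2) (let y = ((if false then (\z.4) else (\u.u)) 2) in (true && (if false then true else false))))) then (if (6 < 0) then (let p = 9 in true) else (let y = ((if false then (\z.4) else (\u.u)) 2) in (true && (if false then true else false)))) else (if (let q = (let y = ((if false then (\z.4) else (\u.u)) 2) in (true && (if false then true else false))) in (let y = ((if false then (\z.4) else (\u.u)) 2) in (true && (if false then true else false)))) then (let y = ((if false then (\z.4) else (\u.u)) 2) in (true && (if false then true else false))) else (let r = (let y = ((if false then (\z.4) else (\u.u)) 2) in (true && (if false then true else false))) in (let y = ((if false then (\z.4) else (\u.u)) 2) in (true && (if false then true else false))))))
step 2: [let@0.0] (if (2 == ((\w.2) (let y = ((if false then (\z.4) else (\u.u)) 2) in (true && (if false then true else false))))) then (if (6 < 0) then (let p = 9 in true) else (let y = ((if false then (\z.4) else (\u.u)) 2) in (true && (if false then true else false)))) else (if (let q = (let y = ((if false then (\z.4) else (\u.u)) 2) in (true && (if false then true else false))) in (let y = ((if false then (\z.4) else (\u.u)) 2) in (true && (if false then true else false)))) then (let y = ((if false then (\z.4) else (\u.u)) 2) in (true && (if false then true else false))) else (let r = (let y = ((if false then (\z.4) else (\u.u)) 2) in (true && (if false then true else false))) in (let y = ((if false then (\z.4) else (\u.u)) 2) in (true && (if false then true else false))))))
step 3: [beta@0.1] (if (2 == 2) then (if (6 < 0) then (let p = 9 in true) else (let y = ((if false then (\z.4) else (\u.u)) 2) in (true && (if false then true else false)))) else (if (let q = (let y = ((if false then (\z.4) else (\u.u)) 2) in (true && (if false then true else false))) in (let y = ((if false then (\z.4) else (\u.u)) 2) in (true && (if false then true else false)))) then (let y = ((if false then (\z.4) else (\u.u)) 2) in (true && (if false then true else false))) else (let r = (let y = ((if false then (\z.4) else (\u.u)) 2) in (true && (if false then true else false))) in (let y = ((if false then (\z.4) else (\u.u)) 2) in (true && (if false then true else false))))))
step 4: [delta@0] (if true then (if (6 < 0) then (let p = 9 in true) else (let y = ((if false then (\z.4) else (\u.u)) 2) in (true && (if false then true else false)))) else (if (let q = (let y = ((if false then (\z.4) else (\u.u)) 2) in (true && (if false then true else false))) in (let y = ((if false then (\z.4) else (\u.u)) 2) in (true && (if false then true else false)))) then (let y = ((if false then (\z.4) else (\u.u)) 2) in (true && (if false then true else false))) else (let r = (let y = ((if false then (\z.4) else (\u.u)) 2) in (true && (if false then true else false))) in (let y = ((if false then (\z.4) else (\u.u)) 2) in (true && (if false then true else false))))))
step 5: [if@root] (if (6 < 0) then (let p = 9 in true) else (let y = ((if false then (\z.4) else (\u.u)) 2) in (true && (if false then true else false))))
step 6: [delta@0] (if false then (let p = 9 in true) else (let y = ((if false then (\z.4) else (\u.u)) 2) in (true && (if false then true else false))))
step 7: [if@root] (let y = ((if false then (\z.4) else (\u.u)) 2) in (true && (if false then true else false)))
step 8: [let@root] (true && (if false then true else false))
step 9: [if@1] (true && false)
step 10: [delta@root] false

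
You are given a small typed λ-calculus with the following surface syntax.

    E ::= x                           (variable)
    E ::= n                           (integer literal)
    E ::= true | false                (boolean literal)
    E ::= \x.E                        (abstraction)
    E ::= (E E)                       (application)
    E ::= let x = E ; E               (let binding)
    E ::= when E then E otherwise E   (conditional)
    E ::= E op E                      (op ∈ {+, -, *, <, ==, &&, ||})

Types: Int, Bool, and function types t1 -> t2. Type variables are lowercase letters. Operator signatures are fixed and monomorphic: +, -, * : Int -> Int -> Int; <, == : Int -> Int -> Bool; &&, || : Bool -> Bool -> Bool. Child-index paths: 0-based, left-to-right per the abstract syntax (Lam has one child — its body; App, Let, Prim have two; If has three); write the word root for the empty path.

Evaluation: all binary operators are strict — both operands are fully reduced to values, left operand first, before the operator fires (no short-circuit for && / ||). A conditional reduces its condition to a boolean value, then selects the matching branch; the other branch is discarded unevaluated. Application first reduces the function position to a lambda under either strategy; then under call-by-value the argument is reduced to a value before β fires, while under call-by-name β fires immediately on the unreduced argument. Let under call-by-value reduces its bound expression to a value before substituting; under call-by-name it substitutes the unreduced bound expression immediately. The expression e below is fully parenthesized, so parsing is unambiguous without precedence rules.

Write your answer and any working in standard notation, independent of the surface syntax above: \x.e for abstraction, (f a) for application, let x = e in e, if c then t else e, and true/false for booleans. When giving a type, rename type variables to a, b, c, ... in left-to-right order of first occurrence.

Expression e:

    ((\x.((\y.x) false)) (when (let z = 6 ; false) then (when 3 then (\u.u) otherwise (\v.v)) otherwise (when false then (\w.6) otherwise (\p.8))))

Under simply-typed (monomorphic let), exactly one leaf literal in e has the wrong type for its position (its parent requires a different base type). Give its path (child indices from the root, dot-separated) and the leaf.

Answer: 1.1.0 : 3

Derivation:
x : a
\y._ : b -> a
  unify b -> a ~ Bool -> c
  unify b ~ Bool
  unify a ~ c
_ _ : c
\x._ : c -> c
let z : Int
  unify Bool ~ Bool
  unify Int ~ Bool
  FAIL: mismatch Int ~ Bool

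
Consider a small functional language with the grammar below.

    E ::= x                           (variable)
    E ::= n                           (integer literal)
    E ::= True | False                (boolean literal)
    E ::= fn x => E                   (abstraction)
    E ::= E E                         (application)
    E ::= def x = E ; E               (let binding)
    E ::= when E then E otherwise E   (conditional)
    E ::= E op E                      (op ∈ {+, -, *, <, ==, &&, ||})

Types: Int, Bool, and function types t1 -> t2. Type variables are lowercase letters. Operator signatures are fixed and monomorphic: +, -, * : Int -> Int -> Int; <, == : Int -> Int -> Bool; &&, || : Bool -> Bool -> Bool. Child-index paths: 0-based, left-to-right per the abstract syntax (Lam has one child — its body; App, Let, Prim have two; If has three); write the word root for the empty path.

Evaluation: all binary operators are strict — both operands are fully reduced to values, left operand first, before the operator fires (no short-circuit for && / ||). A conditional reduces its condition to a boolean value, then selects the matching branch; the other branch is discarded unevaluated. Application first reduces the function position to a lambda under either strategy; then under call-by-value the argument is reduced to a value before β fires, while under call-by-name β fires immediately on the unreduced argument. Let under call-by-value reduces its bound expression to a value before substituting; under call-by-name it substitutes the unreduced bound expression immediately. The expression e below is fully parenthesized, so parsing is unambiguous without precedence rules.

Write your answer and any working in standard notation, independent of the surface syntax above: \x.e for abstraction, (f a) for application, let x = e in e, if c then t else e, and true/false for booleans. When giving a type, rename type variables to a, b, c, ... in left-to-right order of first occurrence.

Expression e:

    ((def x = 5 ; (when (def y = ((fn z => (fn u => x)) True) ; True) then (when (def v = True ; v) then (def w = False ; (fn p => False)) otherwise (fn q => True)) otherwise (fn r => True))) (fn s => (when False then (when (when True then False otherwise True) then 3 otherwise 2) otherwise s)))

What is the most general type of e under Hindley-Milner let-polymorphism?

Working:
let x : Int
x : Int
\u._ : b -> Int
\z._ : a -> b -> Int
  unify a -> b -> Int ~ Bool -> c
  unify a ~ Bool
  unify b -> Int ~ c
_ _ : b -> Int
let y : forall. b -> Int
  unify Bool ~ Bool
let v : Bool
v : Bool
  unify Bool ~ Bool
let w : Bool
\p._ : d -> Bool
\q._ : e -> Bool
  unify d -> Bool ~ e -> Bool
  unify d ~ e
  unify Bool ~ Bool
\r._ : f -> Bool
  unify e -> Bool ~ f -> Bool
  unify e ~ f
  unify Bool ~ Bool
  unify Bool ~ Bool
  unify Bool ~ Bool
  unify Bool ~ Bool
  unify Bool ~ Bool
  unify Int ~ Int
s : g
  unify Int ~ g
\s._ : Int -> Int
  unify f -> Bool ~ (Int -> Int) -> h
  unify f ~ Int -> Int
  unify Bool ~ h
_ _ : Bool

Answer: Bool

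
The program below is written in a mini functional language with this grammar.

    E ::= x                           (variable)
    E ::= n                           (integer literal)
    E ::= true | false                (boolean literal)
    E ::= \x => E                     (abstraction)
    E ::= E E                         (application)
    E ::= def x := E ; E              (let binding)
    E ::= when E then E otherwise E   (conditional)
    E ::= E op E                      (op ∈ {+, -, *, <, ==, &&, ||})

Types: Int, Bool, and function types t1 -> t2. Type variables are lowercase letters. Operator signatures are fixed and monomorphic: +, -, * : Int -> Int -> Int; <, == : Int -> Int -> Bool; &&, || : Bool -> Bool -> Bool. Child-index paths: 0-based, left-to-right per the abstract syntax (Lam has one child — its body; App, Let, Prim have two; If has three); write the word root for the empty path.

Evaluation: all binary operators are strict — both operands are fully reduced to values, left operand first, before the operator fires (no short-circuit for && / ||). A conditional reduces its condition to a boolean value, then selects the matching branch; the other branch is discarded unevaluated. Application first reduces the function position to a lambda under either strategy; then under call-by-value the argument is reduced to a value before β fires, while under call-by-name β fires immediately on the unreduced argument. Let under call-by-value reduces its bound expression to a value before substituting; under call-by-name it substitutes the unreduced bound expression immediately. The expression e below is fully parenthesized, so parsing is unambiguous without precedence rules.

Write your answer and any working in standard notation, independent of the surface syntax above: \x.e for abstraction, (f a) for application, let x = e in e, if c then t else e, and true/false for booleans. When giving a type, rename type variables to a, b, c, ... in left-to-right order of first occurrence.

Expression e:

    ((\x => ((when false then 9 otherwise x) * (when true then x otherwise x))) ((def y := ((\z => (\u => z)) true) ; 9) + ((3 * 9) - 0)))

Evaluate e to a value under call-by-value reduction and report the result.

Answer: 1296

Derivation:
step 0: ((\x.((if false then 9 else x) * (if true then x else x))) ((let y = ((\z.(\u.z)) true) in 9) + ((3 * 9) - 0)))
step 1: [beta@1.0.0] ((\x.((if false then 9 else x) * (if true then x else x))) ((let y = (\u.true) in 9) + ((3 * 9) - 0)))
step 2: [let@1.0] ((\x.((if false then 9 else x) * (if true then x else x))) (9 + ((3 * 9) - 0)))
step 3: [delta@1.1.0] ((\x.((if false then 9 else x) * (if true then x else x))) (9 + (27 - 0)))
step 4: [delta@1.1] ((\x.((if false then 9 else x) * (if true then x else x))) (9 + 27))
step 5: [delta@1] ((\x.((if false then 9 else x) * (if true then x else x))) 36)
step 6: [beta@root] ((if false then 9 else 36) * (if true then 36 else 36))
step 7: [if@0] (36 * (if true then 36 else 36))
step 8: [if@1] (36 * 36)
step 9: [delta@root] 1296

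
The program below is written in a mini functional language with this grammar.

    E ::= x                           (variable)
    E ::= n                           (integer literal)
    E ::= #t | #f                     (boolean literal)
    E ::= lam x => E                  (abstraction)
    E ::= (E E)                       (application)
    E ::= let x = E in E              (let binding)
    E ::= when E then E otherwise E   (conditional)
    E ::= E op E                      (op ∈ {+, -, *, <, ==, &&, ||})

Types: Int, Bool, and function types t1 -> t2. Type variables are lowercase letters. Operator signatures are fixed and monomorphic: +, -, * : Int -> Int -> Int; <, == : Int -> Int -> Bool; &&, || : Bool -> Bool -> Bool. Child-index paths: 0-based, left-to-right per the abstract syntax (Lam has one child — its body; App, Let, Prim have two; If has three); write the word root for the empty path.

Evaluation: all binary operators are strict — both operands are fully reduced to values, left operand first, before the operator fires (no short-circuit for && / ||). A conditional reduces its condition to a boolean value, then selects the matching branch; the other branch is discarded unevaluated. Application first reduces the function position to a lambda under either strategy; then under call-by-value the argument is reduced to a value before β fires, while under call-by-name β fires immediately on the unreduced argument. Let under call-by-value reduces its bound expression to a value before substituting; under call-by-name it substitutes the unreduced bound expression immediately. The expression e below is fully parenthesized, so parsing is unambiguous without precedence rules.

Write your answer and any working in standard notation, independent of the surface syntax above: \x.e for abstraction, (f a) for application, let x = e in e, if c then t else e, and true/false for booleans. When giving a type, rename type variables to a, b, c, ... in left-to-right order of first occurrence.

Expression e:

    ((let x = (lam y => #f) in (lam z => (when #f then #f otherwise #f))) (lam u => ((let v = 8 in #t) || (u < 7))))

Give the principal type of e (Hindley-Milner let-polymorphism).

Answer: Bool

Working:
\y._ : a -> Bool
let x : forall. a -> Bool
  unify Bool ~ Bool
  unify Bool ~ Bool
\z._ : b -> Bool
let v : Int
  unify Bool ~ Bool
u : c
  unify c ~ Int
  unify Int ~ Int
  unify Bool ~ Bool
\u._ : Int -> Bool
  unify b -> Bool ~ (Int -> Bool) -> d
  unify b ~ Int -> Bool
  unify Bool ~ d
_ _ : Bool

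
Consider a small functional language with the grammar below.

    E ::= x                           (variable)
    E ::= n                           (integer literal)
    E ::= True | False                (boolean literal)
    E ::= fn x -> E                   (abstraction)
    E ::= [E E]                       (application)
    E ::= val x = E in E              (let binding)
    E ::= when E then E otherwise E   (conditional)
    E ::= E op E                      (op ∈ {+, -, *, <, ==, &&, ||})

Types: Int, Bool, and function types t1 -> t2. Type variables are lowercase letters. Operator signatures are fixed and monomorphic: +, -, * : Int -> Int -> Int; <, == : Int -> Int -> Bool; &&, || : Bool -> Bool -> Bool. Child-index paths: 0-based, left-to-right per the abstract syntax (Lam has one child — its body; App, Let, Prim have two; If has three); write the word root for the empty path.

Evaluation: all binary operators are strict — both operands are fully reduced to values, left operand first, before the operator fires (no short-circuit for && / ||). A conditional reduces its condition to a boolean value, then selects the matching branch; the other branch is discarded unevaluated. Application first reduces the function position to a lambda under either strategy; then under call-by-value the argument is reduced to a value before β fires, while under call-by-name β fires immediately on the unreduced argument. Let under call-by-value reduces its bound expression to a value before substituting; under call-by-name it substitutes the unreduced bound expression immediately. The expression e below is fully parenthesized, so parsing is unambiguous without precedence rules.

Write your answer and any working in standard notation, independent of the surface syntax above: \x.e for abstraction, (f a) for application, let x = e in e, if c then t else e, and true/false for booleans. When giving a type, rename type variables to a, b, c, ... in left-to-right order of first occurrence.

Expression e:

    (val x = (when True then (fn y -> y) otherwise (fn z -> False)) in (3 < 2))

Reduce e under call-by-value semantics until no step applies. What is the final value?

Answer: false

Working:
step 0: (let x = (if true then (\y.y) else (\z.false)) in (3 < 2))
step 1: [if@0] (let x = (\y.y) in (3 < 2))
step 2: [let@root] (3 < 2)
step 3: [delta@root] false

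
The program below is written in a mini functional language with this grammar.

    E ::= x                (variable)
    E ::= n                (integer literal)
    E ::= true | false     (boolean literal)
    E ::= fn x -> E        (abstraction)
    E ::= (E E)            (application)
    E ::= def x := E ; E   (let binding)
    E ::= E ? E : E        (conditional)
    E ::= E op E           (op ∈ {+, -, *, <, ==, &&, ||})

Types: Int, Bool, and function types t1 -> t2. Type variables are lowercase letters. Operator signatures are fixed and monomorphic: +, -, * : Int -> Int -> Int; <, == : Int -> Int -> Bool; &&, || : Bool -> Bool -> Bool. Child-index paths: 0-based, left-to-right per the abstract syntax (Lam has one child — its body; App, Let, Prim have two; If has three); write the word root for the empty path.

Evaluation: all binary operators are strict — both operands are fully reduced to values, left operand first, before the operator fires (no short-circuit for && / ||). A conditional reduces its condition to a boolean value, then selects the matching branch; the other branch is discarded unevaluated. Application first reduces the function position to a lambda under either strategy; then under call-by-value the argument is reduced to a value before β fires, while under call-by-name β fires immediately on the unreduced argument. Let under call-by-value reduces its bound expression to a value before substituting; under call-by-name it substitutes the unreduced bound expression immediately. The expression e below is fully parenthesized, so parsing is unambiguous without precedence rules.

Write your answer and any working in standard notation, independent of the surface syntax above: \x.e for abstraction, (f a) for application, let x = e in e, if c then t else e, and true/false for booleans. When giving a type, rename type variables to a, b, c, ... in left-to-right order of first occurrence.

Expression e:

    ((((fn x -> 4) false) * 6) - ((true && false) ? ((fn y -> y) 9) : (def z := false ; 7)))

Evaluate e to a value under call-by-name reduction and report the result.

Derivation:
step 0: ((((\x.4) false) * 6) - (if (true && false) then ((\y.y) 9) else (let z = false in 7)))
step 1: [beta@0.0] ((4 * 6) - (if (true && false) then ((\y.y) 9) else (let z = false in 7)))
step 2: [delta@0] (24 - (if (true && false) then ((\y.y) 9) else (let z = false in 7)))
step 3: [delta@1.0] (24 - (if false then ((\y.y) 9) else (let z = false in 7)))
step 4: [if@1] (24 - (let z = false in 7))
step 5: [let@1] (24 - 7)
step 6: [delta@root] 17

Answer: 17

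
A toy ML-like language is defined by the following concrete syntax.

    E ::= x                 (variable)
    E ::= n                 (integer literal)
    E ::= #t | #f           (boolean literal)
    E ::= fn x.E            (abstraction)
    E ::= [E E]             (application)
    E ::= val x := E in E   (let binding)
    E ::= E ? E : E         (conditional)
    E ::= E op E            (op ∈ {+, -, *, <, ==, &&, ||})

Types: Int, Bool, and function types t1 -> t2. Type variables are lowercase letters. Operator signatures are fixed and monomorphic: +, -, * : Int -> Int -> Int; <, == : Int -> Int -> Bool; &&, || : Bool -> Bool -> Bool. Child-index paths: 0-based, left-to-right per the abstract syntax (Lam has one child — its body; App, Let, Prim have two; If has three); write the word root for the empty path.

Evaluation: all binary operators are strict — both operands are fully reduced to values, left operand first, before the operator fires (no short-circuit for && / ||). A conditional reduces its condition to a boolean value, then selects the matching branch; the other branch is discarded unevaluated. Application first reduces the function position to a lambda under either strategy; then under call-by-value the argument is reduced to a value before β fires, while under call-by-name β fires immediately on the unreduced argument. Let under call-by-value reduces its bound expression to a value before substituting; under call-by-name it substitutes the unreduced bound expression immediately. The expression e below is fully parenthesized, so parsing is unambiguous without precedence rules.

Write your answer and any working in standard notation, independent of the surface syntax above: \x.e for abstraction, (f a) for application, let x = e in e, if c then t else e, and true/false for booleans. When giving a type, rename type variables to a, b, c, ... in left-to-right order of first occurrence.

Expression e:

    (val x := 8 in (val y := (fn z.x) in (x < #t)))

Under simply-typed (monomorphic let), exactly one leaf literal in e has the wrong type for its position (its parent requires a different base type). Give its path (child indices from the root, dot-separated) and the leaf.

Working:
let x : Int
x : Int
\z._ : a -> Int
let y : a -> Int
x : Int
  unify Int ~ Int
  unify Bool ~ Int
  FAIL: mismatch Bool ~ Int

Answer: 1.1.1 : true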